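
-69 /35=-1.97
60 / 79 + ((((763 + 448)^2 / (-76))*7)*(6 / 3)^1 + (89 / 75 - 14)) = -60826672397 / 225150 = -270160.66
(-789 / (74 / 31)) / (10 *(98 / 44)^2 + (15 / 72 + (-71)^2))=-35514468 / 546997973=-0.06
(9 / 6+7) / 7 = 17 / 14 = 1.21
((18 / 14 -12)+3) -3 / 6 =-115 / 14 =-8.21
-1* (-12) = 12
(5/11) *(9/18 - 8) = -75/22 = -3.41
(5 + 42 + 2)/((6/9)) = 147/2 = 73.50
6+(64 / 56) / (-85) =3562 / 595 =5.99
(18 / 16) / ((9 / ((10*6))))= 15 / 2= 7.50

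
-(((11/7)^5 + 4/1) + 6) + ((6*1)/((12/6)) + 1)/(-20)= -19.78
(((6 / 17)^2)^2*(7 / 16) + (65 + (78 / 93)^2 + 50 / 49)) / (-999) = -262446257102 / 3928987448631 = -0.07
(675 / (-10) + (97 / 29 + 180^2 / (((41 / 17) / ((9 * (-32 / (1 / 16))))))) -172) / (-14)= 147209572777 / 33292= 4421770.18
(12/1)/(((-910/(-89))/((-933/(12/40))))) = -332148/91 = -3649.98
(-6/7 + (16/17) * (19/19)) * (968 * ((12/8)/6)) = 20.34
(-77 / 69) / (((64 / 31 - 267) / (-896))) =-2138752 / 566697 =-3.77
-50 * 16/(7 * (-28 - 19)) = 800/329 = 2.43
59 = 59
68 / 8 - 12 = -7 / 2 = -3.50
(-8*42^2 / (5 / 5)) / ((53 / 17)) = -239904 / 53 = -4526.49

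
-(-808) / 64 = 101 / 8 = 12.62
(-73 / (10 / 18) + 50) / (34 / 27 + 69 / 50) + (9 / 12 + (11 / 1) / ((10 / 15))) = -193713 / 14252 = -13.59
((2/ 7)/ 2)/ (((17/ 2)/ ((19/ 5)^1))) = 38/ 595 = 0.06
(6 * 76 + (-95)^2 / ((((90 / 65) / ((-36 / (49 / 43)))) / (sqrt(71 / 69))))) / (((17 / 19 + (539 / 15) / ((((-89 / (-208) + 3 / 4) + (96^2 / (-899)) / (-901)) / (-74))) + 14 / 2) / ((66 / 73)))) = -78118962368040 / 422168588396627 + 576181596743717250 * sqrt(4899) / 475783999122998629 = 84.58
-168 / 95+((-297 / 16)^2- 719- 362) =-738.20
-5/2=-2.50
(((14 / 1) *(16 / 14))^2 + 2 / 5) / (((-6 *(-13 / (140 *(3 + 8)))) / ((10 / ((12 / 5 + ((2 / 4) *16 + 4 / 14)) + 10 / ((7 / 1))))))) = 4178.75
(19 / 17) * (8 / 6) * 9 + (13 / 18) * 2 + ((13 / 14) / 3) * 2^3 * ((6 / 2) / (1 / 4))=44.57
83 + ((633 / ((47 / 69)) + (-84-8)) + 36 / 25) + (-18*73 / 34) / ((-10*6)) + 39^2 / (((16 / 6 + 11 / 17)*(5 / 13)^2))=321615237 / 79900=4025.22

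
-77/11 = -7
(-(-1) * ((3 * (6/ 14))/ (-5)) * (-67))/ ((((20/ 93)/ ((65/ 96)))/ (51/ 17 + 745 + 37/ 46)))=1674089001/ 41216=40617.45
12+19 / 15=13.27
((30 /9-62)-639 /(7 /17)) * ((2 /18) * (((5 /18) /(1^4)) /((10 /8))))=-67642 /1701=-39.77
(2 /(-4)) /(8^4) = -1 /8192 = -0.00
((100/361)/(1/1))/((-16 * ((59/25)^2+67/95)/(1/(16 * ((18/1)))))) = -15625/1630962432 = -0.00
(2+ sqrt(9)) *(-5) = -25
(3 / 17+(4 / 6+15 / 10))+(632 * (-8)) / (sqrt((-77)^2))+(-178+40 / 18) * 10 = -42908687 / 23562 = -1821.10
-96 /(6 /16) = -256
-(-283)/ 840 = 283/ 840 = 0.34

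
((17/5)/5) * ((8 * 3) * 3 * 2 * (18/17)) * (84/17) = 217728/425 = 512.30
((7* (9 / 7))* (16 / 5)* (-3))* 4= -1728 / 5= -345.60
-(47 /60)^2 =-2209 /3600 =-0.61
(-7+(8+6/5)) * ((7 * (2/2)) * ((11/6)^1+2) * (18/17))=5313/85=62.51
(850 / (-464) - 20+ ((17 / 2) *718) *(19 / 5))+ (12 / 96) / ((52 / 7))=1397589363 / 60320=23169.58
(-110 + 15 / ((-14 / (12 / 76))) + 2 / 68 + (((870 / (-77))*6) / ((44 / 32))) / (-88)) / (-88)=164883773 / 132413204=1.25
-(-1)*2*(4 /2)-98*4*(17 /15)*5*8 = -53300 /3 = -17766.67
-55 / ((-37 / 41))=2255 / 37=60.95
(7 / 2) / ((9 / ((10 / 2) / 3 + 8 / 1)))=203 / 54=3.76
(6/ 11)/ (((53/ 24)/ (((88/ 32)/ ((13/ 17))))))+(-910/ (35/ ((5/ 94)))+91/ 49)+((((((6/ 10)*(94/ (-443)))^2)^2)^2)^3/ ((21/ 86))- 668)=-29395066930121314081822985774608047508216514702511537816474767035853335093568735796237404/ 44094523443248460834196079124387454866957379197995800240559391727845728397369384765625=-666.64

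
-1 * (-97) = 97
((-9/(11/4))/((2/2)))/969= -12/3553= -0.00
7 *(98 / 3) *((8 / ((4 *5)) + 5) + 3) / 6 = 4802 / 15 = 320.13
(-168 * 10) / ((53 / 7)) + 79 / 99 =-1160053 / 5247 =-221.09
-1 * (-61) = 61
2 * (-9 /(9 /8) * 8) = -128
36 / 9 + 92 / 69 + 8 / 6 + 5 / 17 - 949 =-48044 / 51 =-942.04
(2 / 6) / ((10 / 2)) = 1 / 15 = 0.07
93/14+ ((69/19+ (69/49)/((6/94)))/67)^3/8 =3227891695447267/485404107153266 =6.65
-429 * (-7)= 3003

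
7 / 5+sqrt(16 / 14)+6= 2 * sqrt(14) / 7+37 / 5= 8.47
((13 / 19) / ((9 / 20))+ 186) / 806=16033 / 68913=0.23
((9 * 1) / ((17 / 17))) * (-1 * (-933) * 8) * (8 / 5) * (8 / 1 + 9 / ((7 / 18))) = 117154944 / 35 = 3347284.11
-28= -28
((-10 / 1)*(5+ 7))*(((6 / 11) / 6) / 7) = -120 / 77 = -1.56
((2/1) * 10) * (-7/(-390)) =14/39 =0.36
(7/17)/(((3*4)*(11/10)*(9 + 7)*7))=5/17952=0.00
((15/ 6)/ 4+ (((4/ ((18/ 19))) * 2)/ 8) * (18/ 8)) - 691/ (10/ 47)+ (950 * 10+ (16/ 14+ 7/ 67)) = 29343207/ 4690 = 6256.55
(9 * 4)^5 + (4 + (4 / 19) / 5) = 5744287104 / 95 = 60466180.04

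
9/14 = 0.64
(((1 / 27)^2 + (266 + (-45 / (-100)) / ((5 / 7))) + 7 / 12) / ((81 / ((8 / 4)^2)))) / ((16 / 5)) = 1217497 / 295245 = 4.12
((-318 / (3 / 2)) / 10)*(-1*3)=318 / 5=63.60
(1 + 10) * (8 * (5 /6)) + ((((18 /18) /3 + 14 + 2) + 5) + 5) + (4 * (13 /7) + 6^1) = 2375 /21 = 113.10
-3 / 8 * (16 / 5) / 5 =-6 / 25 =-0.24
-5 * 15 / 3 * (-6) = 150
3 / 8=0.38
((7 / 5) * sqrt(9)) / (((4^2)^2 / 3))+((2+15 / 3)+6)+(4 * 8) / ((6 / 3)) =37183 / 1280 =29.05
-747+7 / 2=-1487 / 2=-743.50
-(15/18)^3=-125/216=-0.58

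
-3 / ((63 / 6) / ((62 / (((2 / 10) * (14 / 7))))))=-310 / 7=-44.29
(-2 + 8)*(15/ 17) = 90/ 17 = 5.29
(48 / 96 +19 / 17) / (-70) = -11 / 476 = -0.02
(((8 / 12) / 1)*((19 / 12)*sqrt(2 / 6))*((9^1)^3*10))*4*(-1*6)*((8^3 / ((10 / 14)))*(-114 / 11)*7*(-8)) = -44356516140.13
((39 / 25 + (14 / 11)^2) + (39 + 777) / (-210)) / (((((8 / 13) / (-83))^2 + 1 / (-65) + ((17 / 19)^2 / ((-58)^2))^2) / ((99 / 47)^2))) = 692926333229154383118864 / 3391659462695302608635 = 204.30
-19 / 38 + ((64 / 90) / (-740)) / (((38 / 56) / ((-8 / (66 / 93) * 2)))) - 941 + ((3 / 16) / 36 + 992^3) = 976190546.54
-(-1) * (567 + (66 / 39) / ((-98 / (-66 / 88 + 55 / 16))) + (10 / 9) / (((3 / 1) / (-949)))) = 59294477 / 275184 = 215.47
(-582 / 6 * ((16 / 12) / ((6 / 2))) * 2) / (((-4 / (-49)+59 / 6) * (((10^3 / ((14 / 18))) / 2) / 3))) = -133084 / 3279375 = -0.04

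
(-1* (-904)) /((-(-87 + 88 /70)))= 31640 /3001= 10.54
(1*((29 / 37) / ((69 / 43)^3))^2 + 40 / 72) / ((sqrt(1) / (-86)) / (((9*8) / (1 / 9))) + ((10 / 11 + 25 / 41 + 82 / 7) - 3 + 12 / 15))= 949106100858824105120 / 17702277855082078129191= 0.05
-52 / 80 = -13 / 20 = -0.65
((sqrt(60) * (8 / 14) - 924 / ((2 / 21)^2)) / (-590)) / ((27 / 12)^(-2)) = 8251551 / 9440 - 81 * sqrt(15) / 8260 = 874.07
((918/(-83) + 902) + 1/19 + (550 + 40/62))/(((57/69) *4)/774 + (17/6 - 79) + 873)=1254637517670/693476907761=1.81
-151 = -151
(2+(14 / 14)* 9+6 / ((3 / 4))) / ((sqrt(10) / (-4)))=-24.03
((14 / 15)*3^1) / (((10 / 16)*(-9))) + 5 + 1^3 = 1238 / 225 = 5.50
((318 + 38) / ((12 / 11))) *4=3916 / 3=1305.33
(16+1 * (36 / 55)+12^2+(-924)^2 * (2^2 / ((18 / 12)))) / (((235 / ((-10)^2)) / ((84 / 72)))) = 1753210424 / 1551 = 1130374.23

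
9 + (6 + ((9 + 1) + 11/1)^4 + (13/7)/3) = 4084429/21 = 194496.62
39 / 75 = 13 / 25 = 0.52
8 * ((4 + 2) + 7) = 104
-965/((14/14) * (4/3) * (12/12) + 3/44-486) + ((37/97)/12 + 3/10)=864871877/372287940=2.32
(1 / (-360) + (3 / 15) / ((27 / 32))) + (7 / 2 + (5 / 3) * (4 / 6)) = 5233 / 1080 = 4.85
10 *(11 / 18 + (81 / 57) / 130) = 13828 / 2223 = 6.22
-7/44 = -0.16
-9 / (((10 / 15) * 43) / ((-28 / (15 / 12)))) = 1512 / 215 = 7.03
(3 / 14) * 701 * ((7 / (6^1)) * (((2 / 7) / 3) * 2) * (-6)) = -1402 / 7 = -200.29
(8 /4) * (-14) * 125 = -3500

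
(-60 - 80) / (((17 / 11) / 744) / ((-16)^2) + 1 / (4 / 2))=-293314560 / 1047569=-280.00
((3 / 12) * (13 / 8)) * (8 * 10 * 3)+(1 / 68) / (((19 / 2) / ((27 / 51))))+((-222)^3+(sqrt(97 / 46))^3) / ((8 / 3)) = -22528450086 / 5491+291 * sqrt(4462) / 16928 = -4102794.35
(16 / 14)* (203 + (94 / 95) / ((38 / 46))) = 233.37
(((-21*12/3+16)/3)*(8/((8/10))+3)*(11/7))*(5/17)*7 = -2860/3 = -953.33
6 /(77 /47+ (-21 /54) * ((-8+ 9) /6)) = 30456 /7987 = 3.81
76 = 76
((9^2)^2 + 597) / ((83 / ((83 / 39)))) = 2386 / 13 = 183.54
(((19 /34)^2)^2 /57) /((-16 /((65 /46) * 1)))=-445835 /2950629888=-0.00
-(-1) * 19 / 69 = 19 / 69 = 0.28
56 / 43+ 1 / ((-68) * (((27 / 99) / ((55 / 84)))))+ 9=7565233 / 736848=10.27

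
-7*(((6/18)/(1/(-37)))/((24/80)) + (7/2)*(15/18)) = 9625/36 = 267.36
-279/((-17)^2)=-279/289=-0.97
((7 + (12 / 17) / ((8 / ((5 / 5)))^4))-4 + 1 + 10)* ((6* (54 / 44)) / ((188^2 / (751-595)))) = 769895685 / 1691987968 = 0.46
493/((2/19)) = 9367/2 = 4683.50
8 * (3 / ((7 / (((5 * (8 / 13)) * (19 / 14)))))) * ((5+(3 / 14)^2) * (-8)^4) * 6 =55416913920 / 31213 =1775443.37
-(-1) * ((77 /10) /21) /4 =11 /120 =0.09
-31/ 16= -1.94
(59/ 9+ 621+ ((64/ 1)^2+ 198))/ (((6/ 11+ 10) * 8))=243617/ 4176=58.34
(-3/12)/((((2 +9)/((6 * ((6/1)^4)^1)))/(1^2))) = -1944/11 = -176.73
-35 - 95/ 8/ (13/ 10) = -2295/ 52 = -44.13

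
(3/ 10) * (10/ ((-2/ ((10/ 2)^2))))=-75/ 2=-37.50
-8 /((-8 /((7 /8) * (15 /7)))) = 15 /8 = 1.88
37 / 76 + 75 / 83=8771 / 6308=1.39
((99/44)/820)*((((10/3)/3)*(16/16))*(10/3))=5/492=0.01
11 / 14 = 0.79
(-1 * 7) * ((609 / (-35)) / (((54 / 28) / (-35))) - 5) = -19579 / 9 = -2175.44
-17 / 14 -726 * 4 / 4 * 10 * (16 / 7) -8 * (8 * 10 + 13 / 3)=-103621 / 6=-17270.17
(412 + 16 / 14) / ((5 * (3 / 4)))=3856 / 35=110.17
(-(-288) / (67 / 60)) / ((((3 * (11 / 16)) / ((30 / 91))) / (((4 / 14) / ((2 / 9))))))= 24883200 / 469469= 53.00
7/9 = 0.78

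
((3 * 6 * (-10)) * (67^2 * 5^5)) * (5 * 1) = -12625312500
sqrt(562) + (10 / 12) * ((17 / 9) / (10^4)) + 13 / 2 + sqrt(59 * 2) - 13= -701983 / 108000 + sqrt(118) + sqrt(562)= 28.07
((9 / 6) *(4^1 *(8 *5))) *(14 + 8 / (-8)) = 3120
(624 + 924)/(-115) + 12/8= -2751/230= -11.96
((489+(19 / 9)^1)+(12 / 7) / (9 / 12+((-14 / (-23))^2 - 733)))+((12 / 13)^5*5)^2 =750727181264254532972 / 1494468628879777551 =502.34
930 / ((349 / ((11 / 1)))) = 29.31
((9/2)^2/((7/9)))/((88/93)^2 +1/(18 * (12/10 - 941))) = 3291973731/113202922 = 29.08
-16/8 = -2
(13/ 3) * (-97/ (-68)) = 1261/ 204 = 6.18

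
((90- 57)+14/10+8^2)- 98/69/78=1323727/13455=98.38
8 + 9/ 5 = 49/ 5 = 9.80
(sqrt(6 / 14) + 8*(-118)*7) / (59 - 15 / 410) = -541856 / 4835 + 82*sqrt(21) / 33845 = -112.06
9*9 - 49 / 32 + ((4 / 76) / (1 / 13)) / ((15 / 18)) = 244081 / 3040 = 80.29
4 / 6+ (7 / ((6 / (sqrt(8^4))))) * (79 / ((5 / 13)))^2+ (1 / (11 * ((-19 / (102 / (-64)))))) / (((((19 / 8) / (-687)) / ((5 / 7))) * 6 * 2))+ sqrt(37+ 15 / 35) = sqrt(1834) / 7+ 105076812272567 / 33356400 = 3150130.60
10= 10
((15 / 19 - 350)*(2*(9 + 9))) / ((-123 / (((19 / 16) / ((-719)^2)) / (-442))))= -19905 / 37473468968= -0.00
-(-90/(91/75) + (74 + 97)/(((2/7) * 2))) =-81927/364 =-225.07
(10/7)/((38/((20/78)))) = 50/5187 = 0.01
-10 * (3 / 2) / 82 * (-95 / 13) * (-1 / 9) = -475 / 3198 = -0.15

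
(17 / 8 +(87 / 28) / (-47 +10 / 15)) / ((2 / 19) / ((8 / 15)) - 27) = -304361 / 3964002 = -0.08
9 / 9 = 1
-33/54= -11/18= -0.61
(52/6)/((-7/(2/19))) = -52/399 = -0.13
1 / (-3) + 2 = 1.67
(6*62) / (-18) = -62 / 3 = -20.67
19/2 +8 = 35/2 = 17.50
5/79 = 0.06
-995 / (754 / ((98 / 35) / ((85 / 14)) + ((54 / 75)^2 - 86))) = 89882529 / 801125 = 112.20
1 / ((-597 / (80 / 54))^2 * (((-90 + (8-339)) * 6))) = -800 / 328155389343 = -0.00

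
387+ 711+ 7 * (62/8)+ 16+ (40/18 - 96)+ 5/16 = 154769/144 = 1074.78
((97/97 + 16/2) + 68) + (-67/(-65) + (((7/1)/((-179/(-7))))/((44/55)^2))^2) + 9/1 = 46499060497/533162240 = 87.21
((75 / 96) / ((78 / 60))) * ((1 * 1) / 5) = 25 / 208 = 0.12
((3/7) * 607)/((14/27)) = 49167/98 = 501.70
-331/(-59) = 331/59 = 5.61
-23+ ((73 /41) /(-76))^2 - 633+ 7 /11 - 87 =-79287359077 /106804016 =-742.36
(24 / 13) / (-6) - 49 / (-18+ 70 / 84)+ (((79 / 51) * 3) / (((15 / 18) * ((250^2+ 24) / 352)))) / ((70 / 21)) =2067000482 / 808655575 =2.56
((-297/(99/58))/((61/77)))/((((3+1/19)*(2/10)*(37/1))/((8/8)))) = -21945/2257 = -9.72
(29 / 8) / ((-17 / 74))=-1073 / 68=-15.78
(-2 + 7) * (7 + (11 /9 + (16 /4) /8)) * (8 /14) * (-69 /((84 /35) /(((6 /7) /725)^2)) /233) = -7222 /1680296975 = -0.00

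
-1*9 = -9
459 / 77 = 5.96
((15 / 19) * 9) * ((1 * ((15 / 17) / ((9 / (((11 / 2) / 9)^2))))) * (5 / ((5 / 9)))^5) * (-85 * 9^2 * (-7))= 56266315875 / 76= 740346261.51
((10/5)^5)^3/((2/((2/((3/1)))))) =32768/3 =10922.67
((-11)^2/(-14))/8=-121/112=-1.08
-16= -16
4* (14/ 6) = 28/ 3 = 9.33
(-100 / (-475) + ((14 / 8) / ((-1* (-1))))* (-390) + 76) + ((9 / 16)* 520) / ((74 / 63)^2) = -82046129 / 208088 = -394.29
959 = 959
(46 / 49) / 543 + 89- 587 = -13250240 / 26607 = -498.00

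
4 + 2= 6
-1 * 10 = -10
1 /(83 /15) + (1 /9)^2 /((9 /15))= 4060 /20169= 0.20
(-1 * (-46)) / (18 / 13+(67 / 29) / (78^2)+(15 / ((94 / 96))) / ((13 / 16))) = 2.27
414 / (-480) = -69 / 80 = -0.86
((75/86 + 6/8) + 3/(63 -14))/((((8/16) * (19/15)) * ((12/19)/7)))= 70935/2408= 29.46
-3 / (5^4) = -3 / 625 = -0.00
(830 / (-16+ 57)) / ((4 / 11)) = 4565 / 82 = 55.67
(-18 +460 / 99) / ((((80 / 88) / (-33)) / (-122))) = -887062 / 15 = -59137.47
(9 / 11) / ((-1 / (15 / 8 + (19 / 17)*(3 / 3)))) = -333 / 136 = -2.45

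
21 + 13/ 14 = 307/ 14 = 21.93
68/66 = 34/33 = 1.03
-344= -344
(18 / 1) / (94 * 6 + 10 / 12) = 108 / 3389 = 0.03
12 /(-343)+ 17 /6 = 5759 /2058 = 2.80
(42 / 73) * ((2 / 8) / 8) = 21 / 1168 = 0.02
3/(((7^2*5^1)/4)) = 12/245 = 0.05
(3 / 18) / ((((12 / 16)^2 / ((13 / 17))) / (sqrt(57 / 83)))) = 104 * sqrt(4731) / 38097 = 0.19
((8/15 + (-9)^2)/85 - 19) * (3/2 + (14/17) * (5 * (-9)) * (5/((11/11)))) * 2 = 47913166/7225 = 6631.58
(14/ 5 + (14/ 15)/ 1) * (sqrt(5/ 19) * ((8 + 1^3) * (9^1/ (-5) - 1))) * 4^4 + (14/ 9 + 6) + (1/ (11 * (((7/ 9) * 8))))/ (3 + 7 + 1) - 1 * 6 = 94945/ 60984 - 602112 * sqrt(95)/ 475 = -12353.52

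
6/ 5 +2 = 16/ 5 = 3.20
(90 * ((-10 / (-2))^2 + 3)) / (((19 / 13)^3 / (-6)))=-33218640 / 6859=-4843.07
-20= -20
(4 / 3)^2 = 16 / 9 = 1.78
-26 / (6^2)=-13 / 18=-0.72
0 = 0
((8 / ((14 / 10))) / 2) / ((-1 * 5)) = -4 / 7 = -0.57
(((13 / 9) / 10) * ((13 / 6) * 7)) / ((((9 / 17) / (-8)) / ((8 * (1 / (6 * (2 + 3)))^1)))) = -160888 / 18225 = -8.83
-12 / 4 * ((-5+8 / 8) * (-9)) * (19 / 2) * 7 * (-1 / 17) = 7182 / 17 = 422.47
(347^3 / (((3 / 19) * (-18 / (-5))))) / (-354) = -3969282685 / 19116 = -207641.91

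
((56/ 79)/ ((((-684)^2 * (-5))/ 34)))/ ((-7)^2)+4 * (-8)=-2587243697/ 80851365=-32.00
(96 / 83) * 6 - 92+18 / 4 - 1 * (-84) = 571 / 166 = 3.44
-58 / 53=-1.09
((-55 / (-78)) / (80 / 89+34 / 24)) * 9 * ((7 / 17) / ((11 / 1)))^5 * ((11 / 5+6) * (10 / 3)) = 3679724580 / 668317473608213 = 0.00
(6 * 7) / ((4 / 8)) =84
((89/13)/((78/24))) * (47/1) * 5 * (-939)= -464832.78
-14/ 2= -7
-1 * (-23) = 23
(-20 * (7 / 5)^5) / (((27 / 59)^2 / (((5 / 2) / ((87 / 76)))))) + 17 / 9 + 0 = -8877810509 / 7927875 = -1119.82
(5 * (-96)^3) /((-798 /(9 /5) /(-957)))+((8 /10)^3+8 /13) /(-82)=-84616317049828 /8861125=-9549161.88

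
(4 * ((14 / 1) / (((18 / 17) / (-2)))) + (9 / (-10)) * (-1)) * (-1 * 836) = 3945502 / 45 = 87677.82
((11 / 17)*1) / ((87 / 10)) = 110 / 1479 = 0.07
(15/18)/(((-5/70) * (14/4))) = -10/3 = -3.33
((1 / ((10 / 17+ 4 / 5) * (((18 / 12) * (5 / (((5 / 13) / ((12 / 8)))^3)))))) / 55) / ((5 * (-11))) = -680 / 1270435023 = -0.00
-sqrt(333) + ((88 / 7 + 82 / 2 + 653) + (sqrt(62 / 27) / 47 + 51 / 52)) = 689.34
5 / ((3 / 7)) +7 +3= 65 / 3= 21.67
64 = 64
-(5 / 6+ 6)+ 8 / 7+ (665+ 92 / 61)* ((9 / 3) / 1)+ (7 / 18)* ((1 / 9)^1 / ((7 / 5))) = 68961808 / 34587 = 1993.86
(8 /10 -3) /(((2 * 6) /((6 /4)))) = -11 /40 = -0.28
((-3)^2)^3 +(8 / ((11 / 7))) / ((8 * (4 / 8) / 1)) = 730.27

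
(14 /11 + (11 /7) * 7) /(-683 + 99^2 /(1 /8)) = 27 /170995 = 0.00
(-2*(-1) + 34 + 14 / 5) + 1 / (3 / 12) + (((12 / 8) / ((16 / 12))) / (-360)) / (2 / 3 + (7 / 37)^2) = 39508853 / 923200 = 42.80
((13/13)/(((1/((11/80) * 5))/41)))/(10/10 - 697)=-451/11136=-0.04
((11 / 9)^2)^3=1771561 / 531441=3.33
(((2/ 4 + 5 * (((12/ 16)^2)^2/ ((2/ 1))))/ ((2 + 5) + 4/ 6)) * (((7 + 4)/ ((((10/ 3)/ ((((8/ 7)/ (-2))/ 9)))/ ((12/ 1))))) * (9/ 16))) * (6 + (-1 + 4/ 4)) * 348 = -51238737/ 103040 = -497.27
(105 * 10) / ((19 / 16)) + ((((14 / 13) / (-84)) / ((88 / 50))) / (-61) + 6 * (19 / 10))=17812298591 / 19888440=895.61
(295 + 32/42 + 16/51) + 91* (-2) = 13575/119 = 114.08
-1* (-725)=725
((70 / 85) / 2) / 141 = 7 / 2397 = 0.00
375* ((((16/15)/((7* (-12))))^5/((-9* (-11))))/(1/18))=-2048/90973349775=-0.00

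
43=43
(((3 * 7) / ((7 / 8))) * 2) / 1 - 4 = 44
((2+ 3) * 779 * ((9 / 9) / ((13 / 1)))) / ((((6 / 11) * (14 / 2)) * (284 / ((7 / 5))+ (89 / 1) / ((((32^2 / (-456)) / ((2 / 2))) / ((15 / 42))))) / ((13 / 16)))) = 68552 / 202893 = 0.34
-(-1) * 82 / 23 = 82 / 23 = 3.57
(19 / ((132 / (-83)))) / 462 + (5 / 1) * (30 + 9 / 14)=9342043 / 60984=153.19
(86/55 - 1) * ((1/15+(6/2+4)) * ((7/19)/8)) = 0.18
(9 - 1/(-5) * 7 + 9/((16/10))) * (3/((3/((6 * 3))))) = 5769/20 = 288.45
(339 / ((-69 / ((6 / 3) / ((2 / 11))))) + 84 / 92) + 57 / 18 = -6895 / 138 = -49.96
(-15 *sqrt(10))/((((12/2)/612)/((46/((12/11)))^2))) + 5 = 5 -5440765 *sqrt(10)/2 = -8602599.81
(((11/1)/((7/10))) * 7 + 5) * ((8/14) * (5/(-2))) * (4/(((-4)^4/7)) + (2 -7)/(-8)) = -27025/224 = -120.65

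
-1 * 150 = -150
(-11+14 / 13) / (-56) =129 / 728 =0.18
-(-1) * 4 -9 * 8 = -68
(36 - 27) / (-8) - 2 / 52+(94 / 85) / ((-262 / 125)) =-391667 / 231608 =-1.69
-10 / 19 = -0.53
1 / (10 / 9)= 9 / 10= 0.90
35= 35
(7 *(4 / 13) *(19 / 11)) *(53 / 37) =28196 / 5291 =5.33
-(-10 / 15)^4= -16 / 81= -0.20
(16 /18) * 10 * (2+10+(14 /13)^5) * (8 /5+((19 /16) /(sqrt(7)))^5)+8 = 15455005225825 * sqrt(7) /18779037548544+665880616 /3341637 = 201.45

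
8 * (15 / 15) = 8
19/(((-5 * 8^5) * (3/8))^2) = 19/3774873600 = 0.00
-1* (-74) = 74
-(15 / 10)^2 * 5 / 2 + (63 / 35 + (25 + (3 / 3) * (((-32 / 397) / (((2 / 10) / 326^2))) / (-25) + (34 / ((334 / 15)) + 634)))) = 1257011769 / 530392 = 2369.97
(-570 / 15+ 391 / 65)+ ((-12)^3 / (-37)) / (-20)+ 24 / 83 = -6793017 / 199615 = -34.03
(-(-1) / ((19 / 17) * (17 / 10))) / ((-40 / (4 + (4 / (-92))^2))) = -2117 / 40204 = -0.05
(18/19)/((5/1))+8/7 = 886/665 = 1.33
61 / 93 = 0.66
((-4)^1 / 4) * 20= -20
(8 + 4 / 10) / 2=21 / 5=4.20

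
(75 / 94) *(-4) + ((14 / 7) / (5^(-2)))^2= 117350 / 47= 2496.81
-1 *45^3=-91125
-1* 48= -48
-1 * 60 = -60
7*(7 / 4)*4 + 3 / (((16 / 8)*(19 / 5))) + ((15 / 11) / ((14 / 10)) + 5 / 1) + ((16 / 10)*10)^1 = 208825 / 2926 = 71.37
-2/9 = -0.22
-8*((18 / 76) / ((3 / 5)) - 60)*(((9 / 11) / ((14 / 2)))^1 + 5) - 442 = 2922994 / 1463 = 1997.95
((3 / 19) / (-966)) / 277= -1 / 1694686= -0.00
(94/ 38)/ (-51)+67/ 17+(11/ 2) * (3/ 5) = 69697/ 9690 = 7.19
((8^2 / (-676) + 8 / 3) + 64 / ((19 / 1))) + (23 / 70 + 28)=23107919 / 674310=34.27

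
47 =47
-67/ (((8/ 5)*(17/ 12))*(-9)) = 335/ 102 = 3.28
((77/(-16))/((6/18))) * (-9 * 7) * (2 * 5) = 72765/8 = 9095.62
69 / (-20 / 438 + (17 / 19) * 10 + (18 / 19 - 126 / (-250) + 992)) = 35888625 / 521348893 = 0.07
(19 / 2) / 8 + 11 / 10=183 / 80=2.29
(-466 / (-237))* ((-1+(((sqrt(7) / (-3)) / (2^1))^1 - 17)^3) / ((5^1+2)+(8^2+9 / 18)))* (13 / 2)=-13767271 / 15642 - 7274027* sqrt(7) / 281556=-948.50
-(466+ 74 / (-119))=-55380 / 119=-465.38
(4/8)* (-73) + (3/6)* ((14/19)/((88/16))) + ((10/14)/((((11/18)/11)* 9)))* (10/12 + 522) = 6236521/8778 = 710.47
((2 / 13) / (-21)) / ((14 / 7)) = -1 / 273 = -0.00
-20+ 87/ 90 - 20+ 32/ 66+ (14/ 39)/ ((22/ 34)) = -54331/ 1430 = -37.99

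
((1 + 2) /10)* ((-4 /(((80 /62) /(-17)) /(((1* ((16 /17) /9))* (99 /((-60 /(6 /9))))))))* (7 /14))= -341 /375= -0.91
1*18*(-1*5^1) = -90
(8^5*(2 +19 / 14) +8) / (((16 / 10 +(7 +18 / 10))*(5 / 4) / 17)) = 13091768 / 91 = 143865.58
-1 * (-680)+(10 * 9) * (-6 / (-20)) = 707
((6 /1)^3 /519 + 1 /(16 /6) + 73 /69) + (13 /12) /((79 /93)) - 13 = -74502797 /7544184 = -9.88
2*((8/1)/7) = 16/7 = 2.29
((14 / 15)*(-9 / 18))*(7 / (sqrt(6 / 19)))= -49*sqrt(114) / 90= -5.81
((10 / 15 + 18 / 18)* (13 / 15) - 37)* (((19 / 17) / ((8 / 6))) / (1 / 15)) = -7600 / 17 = -447.06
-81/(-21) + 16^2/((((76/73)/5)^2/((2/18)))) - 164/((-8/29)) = 57059273/45486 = 1254.44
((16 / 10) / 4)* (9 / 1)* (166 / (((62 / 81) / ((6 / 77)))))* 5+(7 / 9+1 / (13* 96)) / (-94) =255528140519 / 840071232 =304.17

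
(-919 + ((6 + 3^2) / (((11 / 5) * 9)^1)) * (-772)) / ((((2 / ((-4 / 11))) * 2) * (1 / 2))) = 99254 / 363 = 273.43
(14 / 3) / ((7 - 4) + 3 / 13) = 13 / 9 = 1.44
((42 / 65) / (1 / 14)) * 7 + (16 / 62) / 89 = 11356564 / 179335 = 63.33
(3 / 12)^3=1 / 64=0.02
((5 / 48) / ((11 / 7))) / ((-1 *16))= -35 / 8448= -0.00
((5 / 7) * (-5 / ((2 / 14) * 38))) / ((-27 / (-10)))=-125 / 513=-0.24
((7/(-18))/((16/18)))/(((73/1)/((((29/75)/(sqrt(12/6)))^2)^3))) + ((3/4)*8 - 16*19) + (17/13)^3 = -295.76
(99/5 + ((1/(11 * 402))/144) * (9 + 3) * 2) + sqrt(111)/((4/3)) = 3 * sqrt(111)/4 + 2626673/132660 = 27.70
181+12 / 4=184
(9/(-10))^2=81/100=0.81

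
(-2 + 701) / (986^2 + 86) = 233 / 324094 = 0.00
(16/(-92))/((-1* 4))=1/23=0.04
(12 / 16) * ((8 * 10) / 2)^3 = 48000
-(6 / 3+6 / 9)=-8 / 3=-2.67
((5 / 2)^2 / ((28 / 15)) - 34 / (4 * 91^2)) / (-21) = -443489 / 2782416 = -0.16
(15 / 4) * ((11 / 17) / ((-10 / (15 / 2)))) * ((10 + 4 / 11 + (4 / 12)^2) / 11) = -305 / 176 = -1.73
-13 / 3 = -4.33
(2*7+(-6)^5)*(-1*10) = 77620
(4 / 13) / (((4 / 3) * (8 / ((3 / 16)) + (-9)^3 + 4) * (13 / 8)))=-72 / 345943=-0.00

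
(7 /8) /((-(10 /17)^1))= -119 /80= -1.49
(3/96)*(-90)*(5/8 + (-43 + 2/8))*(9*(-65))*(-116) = 257274225/32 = 8039819.53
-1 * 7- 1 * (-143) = 136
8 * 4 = 32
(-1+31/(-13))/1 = -44/13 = -3.38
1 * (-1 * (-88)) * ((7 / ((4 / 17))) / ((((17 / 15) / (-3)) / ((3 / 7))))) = -2970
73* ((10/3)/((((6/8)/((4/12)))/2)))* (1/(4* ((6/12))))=2920/27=108.15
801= 801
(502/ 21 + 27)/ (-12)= -1069/ 252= -4.24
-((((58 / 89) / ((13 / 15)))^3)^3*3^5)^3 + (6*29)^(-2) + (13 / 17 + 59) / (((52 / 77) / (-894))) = -2260363390149327128783925682635211338995893269619246480577743597340554715869803250235663134691 / 26396607186553343505738124067696659253414861841439968461657470612863101391723605185959156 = -85630.83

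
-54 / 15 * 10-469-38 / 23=-11653 / 23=-506.65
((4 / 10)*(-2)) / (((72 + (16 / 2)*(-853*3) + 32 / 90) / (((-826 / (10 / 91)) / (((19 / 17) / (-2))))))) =5750199 / 10901060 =0.53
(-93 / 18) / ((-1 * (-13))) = -31 / 78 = -0.40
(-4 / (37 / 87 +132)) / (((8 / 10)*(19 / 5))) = -2175 / 218899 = -0.01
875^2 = 765625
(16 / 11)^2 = 256 / 121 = 2.12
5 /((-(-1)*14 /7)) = 2.50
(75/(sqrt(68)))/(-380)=-15*sqrt(17)/2584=-0.02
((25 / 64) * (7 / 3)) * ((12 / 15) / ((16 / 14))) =245 / 384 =0.64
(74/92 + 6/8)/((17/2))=143/782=0.18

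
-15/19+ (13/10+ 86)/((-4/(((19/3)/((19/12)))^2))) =-33249/95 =-349.99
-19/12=-1.58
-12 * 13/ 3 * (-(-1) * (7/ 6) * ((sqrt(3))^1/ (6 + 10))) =-91 * sqrt(3)/ 24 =-6.57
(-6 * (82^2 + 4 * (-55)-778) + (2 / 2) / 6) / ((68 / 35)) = -7214725 / 408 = -17683.15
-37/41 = -0.90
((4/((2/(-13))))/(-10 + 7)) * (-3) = -26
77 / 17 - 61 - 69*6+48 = -7182 / 17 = -422.47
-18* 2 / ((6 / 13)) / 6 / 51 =-13 / 51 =-0.25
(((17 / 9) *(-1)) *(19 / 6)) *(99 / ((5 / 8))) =-14212 / 15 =-947.47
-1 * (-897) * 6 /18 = 299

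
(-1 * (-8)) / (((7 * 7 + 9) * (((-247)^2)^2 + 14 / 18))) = 9 / 242866899836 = 0.00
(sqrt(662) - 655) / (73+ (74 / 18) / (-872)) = -5140440 / 572867+ 7848*sqrt(662) / 572867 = -8.62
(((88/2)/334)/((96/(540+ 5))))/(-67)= -5995/537072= -0.01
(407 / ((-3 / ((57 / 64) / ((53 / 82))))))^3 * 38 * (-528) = 19983112875912438879 / 152450048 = 131079741450.21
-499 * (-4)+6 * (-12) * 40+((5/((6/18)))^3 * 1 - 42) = 2449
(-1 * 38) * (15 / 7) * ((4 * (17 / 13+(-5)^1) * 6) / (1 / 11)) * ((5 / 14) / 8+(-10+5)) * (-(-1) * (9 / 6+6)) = -1879119000 / 637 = -2949951.33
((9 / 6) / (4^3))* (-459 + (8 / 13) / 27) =-161101 / 14976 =-10.76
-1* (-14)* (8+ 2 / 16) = 113.75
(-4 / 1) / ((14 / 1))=-2 / 7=-0.29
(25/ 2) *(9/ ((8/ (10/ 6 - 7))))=-75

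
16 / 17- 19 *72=-23240 / 17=-1367.06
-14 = -14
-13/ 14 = -0.93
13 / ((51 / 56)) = 728 / 51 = 14.27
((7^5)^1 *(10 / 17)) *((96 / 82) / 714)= 192080 / 11849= 16.21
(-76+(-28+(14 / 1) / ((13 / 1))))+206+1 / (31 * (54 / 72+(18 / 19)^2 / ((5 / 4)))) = 440376320 / 4271397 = 103.10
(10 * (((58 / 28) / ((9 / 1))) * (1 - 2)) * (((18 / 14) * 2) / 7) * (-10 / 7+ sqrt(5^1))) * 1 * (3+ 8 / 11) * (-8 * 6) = -5707200 / 26411+ 570720 * sqrt(5) / 3773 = 122.15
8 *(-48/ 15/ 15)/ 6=-0.28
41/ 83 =0.49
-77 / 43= -1.79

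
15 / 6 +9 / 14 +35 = 267 / 7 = 38.14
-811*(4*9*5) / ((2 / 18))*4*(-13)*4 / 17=273274560 / 17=16074974.12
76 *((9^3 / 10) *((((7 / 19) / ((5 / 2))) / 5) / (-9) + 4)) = 2767932 / 125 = 22143.46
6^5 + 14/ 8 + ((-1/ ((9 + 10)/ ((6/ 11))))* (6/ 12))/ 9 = 19506593/ 2508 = 7777.75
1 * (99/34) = 99/34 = 2.91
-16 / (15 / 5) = -16 / 3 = -5.33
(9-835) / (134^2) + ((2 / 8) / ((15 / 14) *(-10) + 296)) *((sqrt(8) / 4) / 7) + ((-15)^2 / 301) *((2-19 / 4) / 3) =-3952051 / 5404756 + sqrt(2) / 15976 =-0.73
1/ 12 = 0.08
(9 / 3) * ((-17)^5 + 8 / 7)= -29816973 / 7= -4259567.57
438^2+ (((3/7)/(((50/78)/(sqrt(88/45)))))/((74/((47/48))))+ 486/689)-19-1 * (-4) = 191829.72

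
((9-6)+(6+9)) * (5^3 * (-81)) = -182250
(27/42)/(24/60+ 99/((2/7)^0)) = 45/6958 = 0.01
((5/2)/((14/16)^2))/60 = 8/147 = 0.05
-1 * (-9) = 9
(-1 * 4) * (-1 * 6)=24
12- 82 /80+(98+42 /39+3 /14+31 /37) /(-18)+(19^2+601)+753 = 2085346127 /1212120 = 1720.41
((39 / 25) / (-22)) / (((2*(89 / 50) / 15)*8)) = -585 / 15664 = -0.04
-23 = -23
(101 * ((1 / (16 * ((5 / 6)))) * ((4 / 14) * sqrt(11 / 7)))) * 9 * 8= 5454 * sqrt(77) / 245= 195.34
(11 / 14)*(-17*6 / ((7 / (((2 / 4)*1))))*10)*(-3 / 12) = 2805 / 196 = 14.31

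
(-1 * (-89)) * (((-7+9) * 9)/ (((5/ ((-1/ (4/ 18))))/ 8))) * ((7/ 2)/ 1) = -201852/ 5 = -40370.40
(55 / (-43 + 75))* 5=8.59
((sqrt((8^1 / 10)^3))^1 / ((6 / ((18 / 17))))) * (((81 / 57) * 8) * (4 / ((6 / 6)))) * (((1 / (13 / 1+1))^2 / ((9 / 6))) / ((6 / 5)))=576 * sqrt(5) / 79135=0.02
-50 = -50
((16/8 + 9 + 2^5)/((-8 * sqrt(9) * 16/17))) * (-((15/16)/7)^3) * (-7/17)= -48375/25690112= -0.00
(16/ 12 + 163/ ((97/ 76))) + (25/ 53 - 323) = -2984098/ 15423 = -193.48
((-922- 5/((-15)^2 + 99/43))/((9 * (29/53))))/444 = -477627679/1132650216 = -0.42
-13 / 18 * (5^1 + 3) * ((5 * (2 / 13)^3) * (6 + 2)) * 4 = -5120 / 1521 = -3.37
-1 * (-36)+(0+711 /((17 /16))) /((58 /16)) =108756 /493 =220.60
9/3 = 3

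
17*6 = 102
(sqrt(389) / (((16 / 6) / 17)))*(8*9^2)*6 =24786*sqrt(389) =488856.33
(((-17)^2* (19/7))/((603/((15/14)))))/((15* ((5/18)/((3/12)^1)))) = 5491/65660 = 0.08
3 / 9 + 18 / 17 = 71 / 51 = 1.39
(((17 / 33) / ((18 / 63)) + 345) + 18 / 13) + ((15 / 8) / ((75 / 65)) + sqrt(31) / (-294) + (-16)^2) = 2079149 / 3432 - sqrt(31) / 294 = 605.79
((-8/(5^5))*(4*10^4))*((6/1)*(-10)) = 6144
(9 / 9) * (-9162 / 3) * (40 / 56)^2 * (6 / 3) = -152700 / 49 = -3116.33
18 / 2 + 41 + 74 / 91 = 4624 / 91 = 50.81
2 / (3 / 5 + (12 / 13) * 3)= 130 / 219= 0.59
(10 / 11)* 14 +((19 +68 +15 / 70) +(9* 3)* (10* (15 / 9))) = 84691 / 154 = 549.94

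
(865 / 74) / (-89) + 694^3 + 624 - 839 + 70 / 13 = 28618259509217 / 85618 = 334255174.25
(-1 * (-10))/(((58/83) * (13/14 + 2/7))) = 5810/493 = 11.78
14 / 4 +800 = 1607 / 2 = 803.50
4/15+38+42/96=9289/240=38.70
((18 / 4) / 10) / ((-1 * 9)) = -1 / 20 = -0.05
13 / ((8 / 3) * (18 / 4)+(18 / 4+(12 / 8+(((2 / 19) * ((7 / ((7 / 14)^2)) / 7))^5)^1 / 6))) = 96567861 / 133725730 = 0.72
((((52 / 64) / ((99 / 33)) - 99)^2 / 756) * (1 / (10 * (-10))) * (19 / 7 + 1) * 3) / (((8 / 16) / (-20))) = 5958277 / 103680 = 57.47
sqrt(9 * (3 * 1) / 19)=3 * sqrt(57) / 19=1.19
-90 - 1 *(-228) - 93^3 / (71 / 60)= -48251622 / 71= -679600.31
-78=-78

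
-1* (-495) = 495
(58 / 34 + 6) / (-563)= -131 / 9571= -0.01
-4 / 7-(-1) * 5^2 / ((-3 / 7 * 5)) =-257 / 21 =-12.24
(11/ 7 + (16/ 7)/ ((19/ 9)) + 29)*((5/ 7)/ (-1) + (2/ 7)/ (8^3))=-2692295/ 119168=-22.59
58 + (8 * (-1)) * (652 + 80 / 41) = -212118 / 41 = -5173.61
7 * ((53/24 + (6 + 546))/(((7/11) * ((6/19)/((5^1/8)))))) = 13899545/1152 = 12065.58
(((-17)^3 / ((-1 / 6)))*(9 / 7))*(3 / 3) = 265302 / 7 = 37900.29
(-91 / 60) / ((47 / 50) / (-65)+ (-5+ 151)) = -4225 / 406674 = -0.01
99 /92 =1.08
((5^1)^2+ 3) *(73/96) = 511/24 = 21.29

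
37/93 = 0.40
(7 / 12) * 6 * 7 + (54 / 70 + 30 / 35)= 1829 / 70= 26.13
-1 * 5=-5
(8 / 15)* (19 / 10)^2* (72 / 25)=17328 / 3125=5.54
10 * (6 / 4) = 15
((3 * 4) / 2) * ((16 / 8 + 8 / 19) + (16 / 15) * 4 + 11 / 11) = 4382 / 95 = 46.13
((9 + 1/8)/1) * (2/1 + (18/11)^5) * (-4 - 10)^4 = 775292071820/161051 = 4813953.79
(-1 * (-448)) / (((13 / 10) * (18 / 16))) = 35840 / 117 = 306.32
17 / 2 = 8.50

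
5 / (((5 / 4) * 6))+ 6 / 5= 28 / 15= 1.87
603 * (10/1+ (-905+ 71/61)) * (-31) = 1019217132/61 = 16708477.57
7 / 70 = 1 / 10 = 0.10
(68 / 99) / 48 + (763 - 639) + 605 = 866069 / 1188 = 729.01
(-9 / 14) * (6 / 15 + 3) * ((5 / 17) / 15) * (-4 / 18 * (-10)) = -2 / 21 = -0.10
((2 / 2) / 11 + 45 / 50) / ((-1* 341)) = -109 / 37510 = -0.00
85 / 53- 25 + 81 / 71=-83747 / 3763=-22.26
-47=-47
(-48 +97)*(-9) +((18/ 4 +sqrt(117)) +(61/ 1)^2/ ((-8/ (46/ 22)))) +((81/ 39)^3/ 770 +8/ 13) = -9530352633/ 6766760 +3*sqrt(13) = -1397.59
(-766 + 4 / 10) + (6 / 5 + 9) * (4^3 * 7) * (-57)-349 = -1307909 / 5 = -261581.80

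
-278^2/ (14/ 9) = -347778/ 7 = -49682.57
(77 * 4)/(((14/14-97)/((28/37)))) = -539/222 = -2.43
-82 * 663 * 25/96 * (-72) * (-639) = -1302745275/2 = -651372637.50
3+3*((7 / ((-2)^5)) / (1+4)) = 459 / 160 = 2.87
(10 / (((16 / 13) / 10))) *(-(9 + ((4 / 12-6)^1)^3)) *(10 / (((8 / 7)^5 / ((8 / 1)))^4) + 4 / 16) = 302788480973370448678375 / 7599824371187712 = 39841510.30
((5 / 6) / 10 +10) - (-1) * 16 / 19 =2491 / 228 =10.93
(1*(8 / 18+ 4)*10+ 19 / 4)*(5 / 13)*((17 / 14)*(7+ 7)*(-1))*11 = -1655885 / 468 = -3538.22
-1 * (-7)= 7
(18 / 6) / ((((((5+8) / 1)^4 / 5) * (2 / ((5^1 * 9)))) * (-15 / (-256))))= 5760 / 28561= 0.20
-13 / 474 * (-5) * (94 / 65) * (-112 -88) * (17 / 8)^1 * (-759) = 5053675 / 79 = 63970.57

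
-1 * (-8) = 8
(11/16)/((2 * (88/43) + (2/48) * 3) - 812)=-473/555754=-0.00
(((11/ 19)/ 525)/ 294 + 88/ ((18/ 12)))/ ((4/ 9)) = 132.00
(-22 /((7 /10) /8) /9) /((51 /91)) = -22880 /459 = -49.85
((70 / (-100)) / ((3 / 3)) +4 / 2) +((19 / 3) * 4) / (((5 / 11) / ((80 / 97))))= 137543 / 2910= 47.27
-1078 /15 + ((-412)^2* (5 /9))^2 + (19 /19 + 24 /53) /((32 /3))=6108361364361779 /686880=8892909044.32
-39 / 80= -0.49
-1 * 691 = -691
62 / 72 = 31 / 36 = 0.86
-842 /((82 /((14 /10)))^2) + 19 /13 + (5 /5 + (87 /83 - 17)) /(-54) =1827884809 /1224314325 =1.49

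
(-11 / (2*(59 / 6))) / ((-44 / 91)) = 273 / 236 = 1.16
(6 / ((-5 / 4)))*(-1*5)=24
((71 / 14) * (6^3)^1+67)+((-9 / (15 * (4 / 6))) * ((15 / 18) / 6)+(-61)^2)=273465 / 56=4883.30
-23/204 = -0.11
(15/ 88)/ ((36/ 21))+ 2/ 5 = 879/ 1760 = 0.50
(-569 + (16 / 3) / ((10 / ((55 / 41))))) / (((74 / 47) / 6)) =-3285253 / 1517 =-2165.62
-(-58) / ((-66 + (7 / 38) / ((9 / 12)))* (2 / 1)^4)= -1653 / 29984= -0.06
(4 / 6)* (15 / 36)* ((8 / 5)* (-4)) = -16 / 9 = -1.78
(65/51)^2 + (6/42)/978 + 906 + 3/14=907.84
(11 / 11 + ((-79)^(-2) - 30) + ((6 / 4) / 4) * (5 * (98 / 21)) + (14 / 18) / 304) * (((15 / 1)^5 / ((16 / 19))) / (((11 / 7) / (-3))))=612590239209375 / 17574656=34856456.89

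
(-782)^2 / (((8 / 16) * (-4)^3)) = -152881 / 8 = -19110.12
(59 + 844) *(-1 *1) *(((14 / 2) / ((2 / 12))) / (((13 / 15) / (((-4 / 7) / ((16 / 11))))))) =446985 / 26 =17191.73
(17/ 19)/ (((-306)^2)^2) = 1/ 9799194672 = 0.00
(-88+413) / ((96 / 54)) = 2925 / 16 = 182.81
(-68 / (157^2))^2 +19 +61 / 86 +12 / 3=1238842154503 / 52251295286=23.71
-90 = -90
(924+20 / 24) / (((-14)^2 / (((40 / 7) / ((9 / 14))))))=55490 / 1323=41.94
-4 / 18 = -2 / 9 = -0.22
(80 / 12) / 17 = 20 / 51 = 0.39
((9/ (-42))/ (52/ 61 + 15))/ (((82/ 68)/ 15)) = -46665/ 277529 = -0.17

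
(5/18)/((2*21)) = 0.01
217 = 217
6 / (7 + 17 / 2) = 12 / 31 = 0.39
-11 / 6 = -1.83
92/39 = 2.36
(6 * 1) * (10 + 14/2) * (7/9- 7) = -1904/3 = -634.67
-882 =-882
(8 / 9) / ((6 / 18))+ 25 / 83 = 739 / 249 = 2.97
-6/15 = -2/5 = -0.40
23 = 23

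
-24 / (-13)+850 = 11074 / 13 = 851.85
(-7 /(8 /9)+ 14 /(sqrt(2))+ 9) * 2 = 22.05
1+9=10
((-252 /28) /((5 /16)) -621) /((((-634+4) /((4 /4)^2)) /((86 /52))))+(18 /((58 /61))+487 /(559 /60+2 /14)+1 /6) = 7840352687 /108462900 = 72.29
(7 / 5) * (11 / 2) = 77 / 10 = 7.70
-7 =-7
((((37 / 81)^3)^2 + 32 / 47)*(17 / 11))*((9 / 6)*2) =155691683246455 / 48672023453559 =3.20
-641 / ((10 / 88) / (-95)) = 535876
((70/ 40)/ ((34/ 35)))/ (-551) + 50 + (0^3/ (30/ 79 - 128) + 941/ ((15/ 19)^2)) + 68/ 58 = 26318576611/ 16860600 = 1560.95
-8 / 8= -1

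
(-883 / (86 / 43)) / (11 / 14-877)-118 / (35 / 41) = -59131411 / 429345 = -137.72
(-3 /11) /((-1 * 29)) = 0.01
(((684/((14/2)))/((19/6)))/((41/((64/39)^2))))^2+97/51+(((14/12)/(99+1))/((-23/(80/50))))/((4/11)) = 2762975412447573/459921767259500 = 6.01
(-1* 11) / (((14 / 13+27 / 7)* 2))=-1001 / 898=-1.11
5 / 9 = 0.56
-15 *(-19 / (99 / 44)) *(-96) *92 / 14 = -79908.57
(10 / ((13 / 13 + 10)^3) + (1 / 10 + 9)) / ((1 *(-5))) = -121221 / 66550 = -1.82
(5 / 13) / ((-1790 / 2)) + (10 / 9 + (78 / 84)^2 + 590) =2429947043 / 4104828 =591.97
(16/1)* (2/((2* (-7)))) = -2.29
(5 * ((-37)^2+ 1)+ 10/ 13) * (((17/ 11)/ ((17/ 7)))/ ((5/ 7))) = 872788/ 143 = 6103.41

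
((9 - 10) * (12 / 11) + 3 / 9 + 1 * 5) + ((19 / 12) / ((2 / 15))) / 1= 4255 / 264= 16.12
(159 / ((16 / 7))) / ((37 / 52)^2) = 137.40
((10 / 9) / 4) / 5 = 1 / 18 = 0.06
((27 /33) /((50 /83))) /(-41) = -747 /22550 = -0.03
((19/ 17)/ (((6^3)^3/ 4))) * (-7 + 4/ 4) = -19/ 7138368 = -0.00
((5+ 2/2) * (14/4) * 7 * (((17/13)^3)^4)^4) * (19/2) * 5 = 1609122717385572036979877288258034785490903526482298875614471565/589265352638020210671173745982646370608298130233440642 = 2730726845.18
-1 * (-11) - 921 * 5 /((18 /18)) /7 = -4528 /7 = -646.86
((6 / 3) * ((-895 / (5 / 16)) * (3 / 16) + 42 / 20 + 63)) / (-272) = 4719 / 1360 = 3.47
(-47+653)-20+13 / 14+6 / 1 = 8301 / 14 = 592.93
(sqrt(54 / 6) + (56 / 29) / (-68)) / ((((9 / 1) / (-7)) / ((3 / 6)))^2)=0.45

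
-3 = -3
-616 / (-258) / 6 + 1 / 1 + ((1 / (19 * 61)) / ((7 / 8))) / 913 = 1.40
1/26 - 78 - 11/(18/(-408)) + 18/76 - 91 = 59731/741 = 80.61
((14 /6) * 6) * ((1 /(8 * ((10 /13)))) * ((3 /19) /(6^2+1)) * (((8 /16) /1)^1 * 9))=2457 /56240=0.04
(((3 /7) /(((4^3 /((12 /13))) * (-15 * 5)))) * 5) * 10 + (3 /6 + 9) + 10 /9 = 69497 /6552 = 10.61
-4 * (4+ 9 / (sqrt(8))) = -16-9 * sqrt(2) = -28.73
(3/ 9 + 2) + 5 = 22/ 3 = 7.33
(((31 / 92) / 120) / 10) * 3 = 0.00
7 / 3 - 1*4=-5 / 3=-1.67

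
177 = 177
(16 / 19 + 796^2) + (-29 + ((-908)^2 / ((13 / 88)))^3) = 7256324709919451318470285 / 41743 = 173833330376816503808.31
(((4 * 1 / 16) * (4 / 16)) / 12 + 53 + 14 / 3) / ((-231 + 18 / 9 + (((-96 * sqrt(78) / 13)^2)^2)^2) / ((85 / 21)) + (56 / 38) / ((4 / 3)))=0.00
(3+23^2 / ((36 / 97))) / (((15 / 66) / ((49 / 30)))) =27715919 / 2700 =10265.16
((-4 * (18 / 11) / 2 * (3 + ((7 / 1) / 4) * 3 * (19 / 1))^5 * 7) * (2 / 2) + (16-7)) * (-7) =5171871177808083 / 2816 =1836601980755.71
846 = 846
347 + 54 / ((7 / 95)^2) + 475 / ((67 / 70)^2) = 2378088117 / 219961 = 10811.41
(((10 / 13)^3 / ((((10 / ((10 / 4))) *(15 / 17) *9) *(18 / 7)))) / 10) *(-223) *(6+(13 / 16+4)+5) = -33569305 / 17083872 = -1.96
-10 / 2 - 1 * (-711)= 706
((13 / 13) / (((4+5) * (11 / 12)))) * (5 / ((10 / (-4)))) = -8 / 33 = -0.24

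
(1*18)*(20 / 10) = 36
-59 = -59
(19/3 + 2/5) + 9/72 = 823/120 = 6.86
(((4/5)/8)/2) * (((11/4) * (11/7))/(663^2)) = 121/246158640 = 0.00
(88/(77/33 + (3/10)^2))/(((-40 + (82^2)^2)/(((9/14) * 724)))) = 3583800/9586856671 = 0.00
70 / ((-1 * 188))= -35 / 94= -0.37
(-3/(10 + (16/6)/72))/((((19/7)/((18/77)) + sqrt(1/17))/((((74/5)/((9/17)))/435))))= -241362396/145834158175 + 1222776 *sqrt(17)/145834158175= -0.00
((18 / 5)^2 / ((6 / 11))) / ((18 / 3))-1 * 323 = -7976 / 25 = -319.04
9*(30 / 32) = 8.44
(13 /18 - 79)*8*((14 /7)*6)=-22544 /3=-7514.67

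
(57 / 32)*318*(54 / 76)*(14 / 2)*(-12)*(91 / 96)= -8203923 / 256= -32046.57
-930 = -930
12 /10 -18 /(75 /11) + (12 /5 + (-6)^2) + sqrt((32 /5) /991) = 4 * sqrt(9910) /4955 + 924 /25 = 37.04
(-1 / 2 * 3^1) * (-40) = 60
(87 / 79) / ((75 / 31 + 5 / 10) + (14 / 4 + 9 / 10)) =26970 / 179251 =0.15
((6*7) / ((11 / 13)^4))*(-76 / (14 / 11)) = -6511908 / 1331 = -4892.49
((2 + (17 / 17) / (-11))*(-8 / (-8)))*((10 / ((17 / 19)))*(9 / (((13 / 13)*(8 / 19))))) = 341145 / 748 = 456.08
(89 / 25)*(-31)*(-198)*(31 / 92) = 8467371 / 1150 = 7362.93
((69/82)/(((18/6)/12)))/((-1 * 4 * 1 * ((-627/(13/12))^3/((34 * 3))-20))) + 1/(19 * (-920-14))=-2887740340931/51651627929308424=-0.00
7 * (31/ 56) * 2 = 31/ 4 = 7.75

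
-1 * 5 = -5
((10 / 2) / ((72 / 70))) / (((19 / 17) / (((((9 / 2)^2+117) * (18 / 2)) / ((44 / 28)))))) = 11432925 / 3344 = 3418.94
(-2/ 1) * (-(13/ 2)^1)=13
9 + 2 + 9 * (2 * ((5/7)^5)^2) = 3283008989/282475249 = 11.62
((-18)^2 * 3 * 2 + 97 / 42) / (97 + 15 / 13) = 1062685 / 53592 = 19.83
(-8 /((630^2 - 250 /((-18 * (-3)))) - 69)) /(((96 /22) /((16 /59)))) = -99 /79018051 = -0.00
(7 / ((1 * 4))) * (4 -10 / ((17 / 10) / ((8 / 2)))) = -581 / 17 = -34.18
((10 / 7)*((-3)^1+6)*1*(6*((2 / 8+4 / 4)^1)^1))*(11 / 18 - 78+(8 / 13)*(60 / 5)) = -409525 / 182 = -2250.14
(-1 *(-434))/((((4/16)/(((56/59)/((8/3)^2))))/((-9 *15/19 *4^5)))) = -1889879040/1121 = -1685886.74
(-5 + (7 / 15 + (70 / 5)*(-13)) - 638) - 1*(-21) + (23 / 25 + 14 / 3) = -59846 / 75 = -797.95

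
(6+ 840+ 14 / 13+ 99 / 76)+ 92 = 929095 / 988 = 940.38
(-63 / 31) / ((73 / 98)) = -6174 / 2263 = -2.73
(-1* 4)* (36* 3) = -432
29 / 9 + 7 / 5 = 208 / 45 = 4.62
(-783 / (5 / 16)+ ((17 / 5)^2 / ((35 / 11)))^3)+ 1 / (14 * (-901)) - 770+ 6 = -3889165619309247 / 1207199218750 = -3221.64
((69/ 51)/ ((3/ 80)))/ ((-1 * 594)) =-920/ 15147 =-0.06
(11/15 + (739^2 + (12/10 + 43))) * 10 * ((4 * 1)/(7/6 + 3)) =131079824/25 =5243192.96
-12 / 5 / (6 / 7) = -14 / 5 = -2.80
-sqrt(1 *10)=-sqrt(10)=-3.16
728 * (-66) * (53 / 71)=-35866.82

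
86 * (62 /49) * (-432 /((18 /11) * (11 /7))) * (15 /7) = -1919520 /49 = -39173.88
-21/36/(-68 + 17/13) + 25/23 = 262193/239292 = 1.10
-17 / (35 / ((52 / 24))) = -1.05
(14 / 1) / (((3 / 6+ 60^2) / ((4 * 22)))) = 0.34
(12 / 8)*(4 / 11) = 0.55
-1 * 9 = -9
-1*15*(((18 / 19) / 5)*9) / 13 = -486 / 247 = -1.97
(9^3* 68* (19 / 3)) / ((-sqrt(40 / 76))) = -156978* sqrt(190) / 5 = -432758.48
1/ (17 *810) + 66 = 908821/ 13770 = 66.00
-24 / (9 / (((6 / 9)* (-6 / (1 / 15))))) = 160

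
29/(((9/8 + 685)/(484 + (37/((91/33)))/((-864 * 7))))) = 20.46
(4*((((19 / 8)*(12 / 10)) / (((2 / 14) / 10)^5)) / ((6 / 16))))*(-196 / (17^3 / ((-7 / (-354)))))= -35049990080000 / 869601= -40305830.01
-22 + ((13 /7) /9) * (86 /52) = -21.66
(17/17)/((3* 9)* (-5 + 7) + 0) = 1/54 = 0.02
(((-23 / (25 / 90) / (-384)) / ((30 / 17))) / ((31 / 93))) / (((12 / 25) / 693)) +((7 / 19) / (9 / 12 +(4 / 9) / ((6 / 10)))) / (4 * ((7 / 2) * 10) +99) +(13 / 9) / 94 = 11971350758119 / 22619847168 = 529.24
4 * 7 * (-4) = -112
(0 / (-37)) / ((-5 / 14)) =0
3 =3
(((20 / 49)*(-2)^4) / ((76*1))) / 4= 20 / 931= 0.02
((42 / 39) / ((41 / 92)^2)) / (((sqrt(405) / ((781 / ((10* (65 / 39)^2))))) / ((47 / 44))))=8.09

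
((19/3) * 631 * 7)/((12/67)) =5622841/36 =156190.03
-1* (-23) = 23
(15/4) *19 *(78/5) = 2223/2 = 1111.50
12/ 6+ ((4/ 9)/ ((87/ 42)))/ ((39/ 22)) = 21590/ 10179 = 2.12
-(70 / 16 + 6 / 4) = -47 / 8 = -5.88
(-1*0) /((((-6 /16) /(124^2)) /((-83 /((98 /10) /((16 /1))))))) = 0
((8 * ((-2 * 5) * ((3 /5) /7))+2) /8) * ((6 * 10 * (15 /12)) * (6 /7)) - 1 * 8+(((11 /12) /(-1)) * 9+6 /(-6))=-11031 /196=-56.28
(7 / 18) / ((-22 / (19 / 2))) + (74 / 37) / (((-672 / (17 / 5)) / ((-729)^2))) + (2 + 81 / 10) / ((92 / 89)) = -6844938599 / 1275120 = -5368.07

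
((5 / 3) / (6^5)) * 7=35 / 23328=0.00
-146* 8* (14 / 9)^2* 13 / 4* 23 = -17112368 / 81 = -211263.80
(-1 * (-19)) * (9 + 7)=304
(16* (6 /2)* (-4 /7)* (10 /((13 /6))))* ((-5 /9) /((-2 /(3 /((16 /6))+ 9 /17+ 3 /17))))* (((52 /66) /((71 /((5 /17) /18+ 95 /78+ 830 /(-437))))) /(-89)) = -38381524000 /7189591612203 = -0.01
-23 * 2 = -46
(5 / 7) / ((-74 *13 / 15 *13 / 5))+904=79137593 / 87542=904.00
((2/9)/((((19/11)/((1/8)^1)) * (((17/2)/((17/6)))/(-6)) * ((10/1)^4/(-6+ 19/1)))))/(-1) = 143/3420000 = 0.00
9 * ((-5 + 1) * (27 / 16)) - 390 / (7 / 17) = -1007.89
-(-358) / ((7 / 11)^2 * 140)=21659 / 3430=6.31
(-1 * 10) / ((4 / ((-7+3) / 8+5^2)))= -245 / 4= -61.25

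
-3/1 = -3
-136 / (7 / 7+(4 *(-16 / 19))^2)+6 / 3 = -40182 / 4457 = -9.02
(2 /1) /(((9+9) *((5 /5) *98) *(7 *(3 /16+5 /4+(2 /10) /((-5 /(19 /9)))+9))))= 200 /12783953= 0.00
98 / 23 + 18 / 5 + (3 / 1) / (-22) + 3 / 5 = 21061 / 2530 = 8.32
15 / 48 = 5 / 16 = 0.31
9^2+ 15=96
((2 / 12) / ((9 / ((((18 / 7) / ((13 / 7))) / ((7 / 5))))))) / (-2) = -5 / 546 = -0.01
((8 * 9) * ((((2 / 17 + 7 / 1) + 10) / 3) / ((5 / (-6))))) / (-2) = 20952 / 85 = 246.49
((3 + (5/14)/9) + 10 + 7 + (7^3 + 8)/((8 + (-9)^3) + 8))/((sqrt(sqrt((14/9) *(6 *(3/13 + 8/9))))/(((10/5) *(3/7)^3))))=5268297 *13^(1/4) *sqrt(2) *2751^(3/4)/3139648442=1.71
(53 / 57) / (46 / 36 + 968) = 0.00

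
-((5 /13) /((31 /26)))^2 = -100 /961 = -0.10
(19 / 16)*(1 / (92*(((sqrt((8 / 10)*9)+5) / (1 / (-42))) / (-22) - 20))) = -0.00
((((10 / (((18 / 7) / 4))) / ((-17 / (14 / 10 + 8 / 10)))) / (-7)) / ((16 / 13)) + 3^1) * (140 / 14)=9895 / 306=32.34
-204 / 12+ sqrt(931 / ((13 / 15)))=-17+ 7 * sqrt(3705) / 13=15.78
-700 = -700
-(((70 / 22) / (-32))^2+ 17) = -2107593 / 123904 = -17.01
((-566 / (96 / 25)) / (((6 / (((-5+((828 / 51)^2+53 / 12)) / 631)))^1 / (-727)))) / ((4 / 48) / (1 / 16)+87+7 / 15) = 23456762868625 / 279823320576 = 83.83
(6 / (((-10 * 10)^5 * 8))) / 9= -1 / 120000000000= -0.00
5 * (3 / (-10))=-3 / 2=-1.50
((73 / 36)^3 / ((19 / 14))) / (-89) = -2723119 / 39447648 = -0.07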